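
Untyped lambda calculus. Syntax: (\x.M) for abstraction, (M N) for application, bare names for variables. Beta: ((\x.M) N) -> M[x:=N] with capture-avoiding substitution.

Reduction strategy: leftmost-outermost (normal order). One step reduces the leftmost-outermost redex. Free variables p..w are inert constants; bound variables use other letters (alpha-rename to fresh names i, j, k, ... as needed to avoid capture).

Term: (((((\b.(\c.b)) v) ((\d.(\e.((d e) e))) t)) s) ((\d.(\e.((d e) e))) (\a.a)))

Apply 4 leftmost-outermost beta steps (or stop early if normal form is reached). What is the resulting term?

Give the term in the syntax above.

Answer: ((v s) (\e.(e e)))

Derivation:
Step 0: (((((\b.(\c.b)) v) ((\d.(\e.((d e) e))) t)) s) ((\d.(\e.((d e) e))) (\a.a)))
Step 1: ((((\c.v) ((\d.(\e.((d e) e))) t)) s) ((\d.(\e.((d e) e))) (\a.a)))
Step 2: ((v s) ((\d.(\e.((d e) e))) (\a.a)))
Step 3: ((v s) (\e.(((\a.a) e) e)))
Step 4: ((v s) (\e.(e e)))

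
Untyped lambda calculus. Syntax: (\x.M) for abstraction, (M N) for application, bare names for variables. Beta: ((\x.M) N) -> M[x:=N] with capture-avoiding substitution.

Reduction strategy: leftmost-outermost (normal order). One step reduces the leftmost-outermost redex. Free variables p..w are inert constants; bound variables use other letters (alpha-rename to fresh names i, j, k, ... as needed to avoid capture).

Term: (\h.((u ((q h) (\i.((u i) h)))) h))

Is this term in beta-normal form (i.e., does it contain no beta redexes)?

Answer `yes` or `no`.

Term: (\h.((u ((q h) (\i.((u i) h)))) h))
No beta redexes found.

Answer: yes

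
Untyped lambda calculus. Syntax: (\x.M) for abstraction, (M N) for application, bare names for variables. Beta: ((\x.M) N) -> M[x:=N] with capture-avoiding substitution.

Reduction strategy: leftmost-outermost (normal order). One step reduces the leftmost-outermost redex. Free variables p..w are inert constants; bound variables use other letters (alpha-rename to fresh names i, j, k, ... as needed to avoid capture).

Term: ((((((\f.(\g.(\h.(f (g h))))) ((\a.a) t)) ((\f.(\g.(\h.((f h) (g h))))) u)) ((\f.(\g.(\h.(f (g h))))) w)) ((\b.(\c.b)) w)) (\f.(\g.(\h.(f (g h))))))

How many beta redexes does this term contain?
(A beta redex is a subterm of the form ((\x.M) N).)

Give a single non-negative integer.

Answer: 5

Derivation:
Term: ((((((\f.(\g.(\h.(f (g h))))) ((\a.a) t)) ((\f.(\g.(\h.((f h) (g h))))) u)) ((\f.(\g.(\h.(f (g h))))) w)) ((\b.(\c.b)) w)) (\f.(\g.(\h.(f (g h))))))
  Redex: ((\f.(\g.(\h.(f (g h))))) ((\a.a) t))
  Redex: ((\a.a) t)
  Redex: ((\f.(\g.(\h.((f h) (g h))))) u)
  Redex: ((\f.(\g.(\h.(f (g h))))) w)
  Redex: ((\b.(\c.b)) w)
Total redexes: 5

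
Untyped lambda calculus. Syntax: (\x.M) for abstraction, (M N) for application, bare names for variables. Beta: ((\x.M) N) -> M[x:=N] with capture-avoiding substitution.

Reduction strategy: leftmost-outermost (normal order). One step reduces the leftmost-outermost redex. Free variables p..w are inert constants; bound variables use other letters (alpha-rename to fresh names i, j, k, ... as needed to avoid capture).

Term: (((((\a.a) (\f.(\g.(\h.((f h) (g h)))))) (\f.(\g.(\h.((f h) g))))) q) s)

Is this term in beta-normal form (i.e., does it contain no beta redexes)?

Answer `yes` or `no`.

Term: (((((\a.a) (\f.(\g.(\h.((f h) (g h)))))) (\f.(\g.(\h.((f h) g))))) q) s)
Found 1 beta redex(es).

Answer: no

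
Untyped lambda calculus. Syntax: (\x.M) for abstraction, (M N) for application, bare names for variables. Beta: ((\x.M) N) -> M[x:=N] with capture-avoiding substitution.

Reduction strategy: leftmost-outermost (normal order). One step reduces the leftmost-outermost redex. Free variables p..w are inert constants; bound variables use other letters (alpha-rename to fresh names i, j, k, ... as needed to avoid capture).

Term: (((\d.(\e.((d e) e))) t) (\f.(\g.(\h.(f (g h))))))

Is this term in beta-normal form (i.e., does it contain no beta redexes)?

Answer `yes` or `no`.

Term: (((\d.(\e.((d e) e))) t) (\f.(\g.(\h.(f (g h))))))
Found 1 beta redex(es).

Answer: no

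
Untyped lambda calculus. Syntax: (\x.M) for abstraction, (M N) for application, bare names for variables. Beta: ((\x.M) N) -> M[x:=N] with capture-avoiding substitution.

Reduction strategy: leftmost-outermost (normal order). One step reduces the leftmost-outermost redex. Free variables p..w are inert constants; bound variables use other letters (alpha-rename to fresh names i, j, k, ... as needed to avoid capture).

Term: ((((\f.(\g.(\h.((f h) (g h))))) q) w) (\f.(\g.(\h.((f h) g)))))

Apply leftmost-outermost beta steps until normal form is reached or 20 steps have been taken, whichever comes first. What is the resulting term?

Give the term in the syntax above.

Step 0: ((((\f.(\g.(\h.((f h) (g h))))) q) w) (\f.(\g.(\h.((f h) g)))))
Step 1: (((\g.(\h.((q h) (g h)))) w) (\f.(\g.(\h.((f h) g)))))
Step 2: ((\h.((q h) (w h))) (\f.(\g.(\h.((f h) g)))))
Step 3: ((q (\f.(\g.(\h.((f h) g))))) (w (\f.(\g.(\h.((f h) g))))))

Answer: ((q (\f.(\g.(\h.((f h) g))))) (w (\f.(\g.(\h.((f h) g))))))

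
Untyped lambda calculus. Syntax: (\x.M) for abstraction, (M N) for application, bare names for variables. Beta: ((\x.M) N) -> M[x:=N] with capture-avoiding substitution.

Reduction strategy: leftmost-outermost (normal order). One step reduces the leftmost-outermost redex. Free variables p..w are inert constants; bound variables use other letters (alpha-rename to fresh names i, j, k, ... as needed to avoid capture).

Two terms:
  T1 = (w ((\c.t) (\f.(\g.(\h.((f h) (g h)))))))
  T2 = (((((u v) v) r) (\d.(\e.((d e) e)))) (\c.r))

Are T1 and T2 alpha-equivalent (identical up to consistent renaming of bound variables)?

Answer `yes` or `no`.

Answer: no

Derivation:
Term 1: (w ((\c.t) (\f.(\g.(\h.((f h) (g h)))))))
Term 2: (((((u v) v) r) (\d.(\e.((d e) e)))) (\c.r))
Alpha-equivalence: compare structure up to binder renaming.
Result: False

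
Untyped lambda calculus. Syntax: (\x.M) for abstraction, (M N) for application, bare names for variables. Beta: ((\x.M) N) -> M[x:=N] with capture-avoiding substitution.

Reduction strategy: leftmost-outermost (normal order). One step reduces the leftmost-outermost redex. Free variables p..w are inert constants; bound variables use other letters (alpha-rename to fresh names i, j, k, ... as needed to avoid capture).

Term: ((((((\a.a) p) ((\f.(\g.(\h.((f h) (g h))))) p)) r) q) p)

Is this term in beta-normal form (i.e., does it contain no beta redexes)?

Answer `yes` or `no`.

Term: ((((((\a.a) p) ((\f.(\g.(\h.((f h) (g h))))) p)) r) q) p)
Found 2 beta redex(es).

Answer: no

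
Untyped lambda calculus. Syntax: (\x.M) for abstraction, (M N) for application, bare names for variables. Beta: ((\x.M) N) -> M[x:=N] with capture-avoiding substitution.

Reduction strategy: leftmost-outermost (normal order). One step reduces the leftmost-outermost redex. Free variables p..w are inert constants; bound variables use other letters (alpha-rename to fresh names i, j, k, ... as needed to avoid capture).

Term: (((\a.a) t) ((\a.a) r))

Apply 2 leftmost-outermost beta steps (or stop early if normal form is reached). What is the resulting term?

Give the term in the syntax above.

Step 0: (((\a.a) t) ((\a.a) r))
Step 1: (t ((\a.a) r))
Step 2: (t r)

Answer: (t r)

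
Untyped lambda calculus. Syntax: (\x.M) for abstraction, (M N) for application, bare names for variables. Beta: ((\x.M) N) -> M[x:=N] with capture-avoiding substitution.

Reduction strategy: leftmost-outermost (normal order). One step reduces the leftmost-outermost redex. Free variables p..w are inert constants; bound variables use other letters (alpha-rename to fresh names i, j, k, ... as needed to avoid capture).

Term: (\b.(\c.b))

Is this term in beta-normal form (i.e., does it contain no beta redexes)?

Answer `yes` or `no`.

Answer: yes

Derivation:
Term: (\b.(\c.b))
No beta redexes found.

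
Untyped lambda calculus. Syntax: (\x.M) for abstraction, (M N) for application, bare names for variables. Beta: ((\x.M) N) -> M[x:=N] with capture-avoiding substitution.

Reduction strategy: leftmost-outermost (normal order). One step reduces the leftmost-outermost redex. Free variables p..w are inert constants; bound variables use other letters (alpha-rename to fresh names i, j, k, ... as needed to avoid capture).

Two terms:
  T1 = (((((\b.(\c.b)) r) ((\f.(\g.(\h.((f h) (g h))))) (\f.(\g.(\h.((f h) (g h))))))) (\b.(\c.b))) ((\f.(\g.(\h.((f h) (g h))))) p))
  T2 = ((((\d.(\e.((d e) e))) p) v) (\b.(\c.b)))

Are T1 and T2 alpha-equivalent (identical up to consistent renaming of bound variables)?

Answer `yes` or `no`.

Term 1: (((((\b.(\c.b)) r) ((\f.(\g.(\h.((f h) (g h))))) (\f.(\g.(\h.((f h) (g h))))))) (\b.(\c.b))) ((\f.(\g.(\h.((f h) (g h))))) p))
Term 2: ((((\d.(\e.((d e) e))) p) v) (\b.(\c.b)))
Alpha-equivalence: compare structure up to binder renaming.
Result: False

Answer: no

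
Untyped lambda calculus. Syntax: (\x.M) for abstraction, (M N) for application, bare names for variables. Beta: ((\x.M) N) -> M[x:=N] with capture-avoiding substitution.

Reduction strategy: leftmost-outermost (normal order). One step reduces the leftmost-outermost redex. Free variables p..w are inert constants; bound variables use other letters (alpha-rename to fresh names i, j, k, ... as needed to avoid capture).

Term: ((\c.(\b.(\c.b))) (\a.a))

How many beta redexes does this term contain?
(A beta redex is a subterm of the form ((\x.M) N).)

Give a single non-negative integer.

Term: ((\c.(\b.(\c.b))) (\a.a))
  Redex: ((\c.(\b.(\c.b))) (\a.a))
Total redexes: 1

Answer: 1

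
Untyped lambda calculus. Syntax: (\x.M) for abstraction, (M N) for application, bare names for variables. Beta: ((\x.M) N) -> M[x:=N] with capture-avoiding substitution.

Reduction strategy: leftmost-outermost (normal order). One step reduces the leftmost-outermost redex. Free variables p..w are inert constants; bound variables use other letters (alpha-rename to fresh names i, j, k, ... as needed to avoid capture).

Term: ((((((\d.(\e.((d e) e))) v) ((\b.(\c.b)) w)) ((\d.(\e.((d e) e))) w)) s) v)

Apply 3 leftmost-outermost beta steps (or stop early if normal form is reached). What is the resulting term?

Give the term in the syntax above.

Answer: (((((v (\c.w)) ((\b.(\c.b)) w)) ((\d.(\e.((d e) e))) w)) s) v)

Derivation:
Step 0: ((((((\d.(\e.((d e) e))) v) ((\b.(\c.b)) w)) ((\d.(\e.((d e) e))) w)) s) v)
Step 1: (((((\e.((v e) e)) ((\b.(\c.b)) w)) ((\d.(\e.((d e) e))) w)) s) v)
Step 2: (((((v ((\b.(\c.b)) w)) ((\b.(\c.b)) w)) ((\d.(\e.((d e) e))) w)) s) v)
Step 3: (((((v (\c.w)) ((\b.(\c.b)) w)) ((\d.(\e.((d e) e))) w)) s) v)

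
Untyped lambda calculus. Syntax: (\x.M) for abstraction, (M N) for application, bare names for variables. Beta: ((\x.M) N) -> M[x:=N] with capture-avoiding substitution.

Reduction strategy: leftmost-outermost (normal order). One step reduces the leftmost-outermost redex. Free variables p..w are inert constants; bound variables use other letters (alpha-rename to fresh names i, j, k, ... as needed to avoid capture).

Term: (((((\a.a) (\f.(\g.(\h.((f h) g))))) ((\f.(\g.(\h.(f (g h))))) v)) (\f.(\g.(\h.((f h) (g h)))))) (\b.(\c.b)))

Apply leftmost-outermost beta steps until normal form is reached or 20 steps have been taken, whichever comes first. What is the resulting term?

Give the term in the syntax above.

Answer: (v (\c.(\f.(\g.(\h.((f h) (g h)))))))

Derivation:
Step 0: (((((\a.a) (\f.(\g.(\h.((f h) g))))) ((\f.(\g.(\h.(f (g h))))) v)) (\f.(\g.(\h.((f h) (g h)))))) (\b.(\c.b)))
Step 1: ((((\f.(\g.(\h.((f h) g)))) ((\f.(\g.(\h.(f (g h))))) v)) (\f.(\g.(\h.((f h) (g h)))))) (\b.(\c.b)))
Step 2: (((\g.(\h.((((\f.(\g.(\h.(f (g h))))) v) h) g))) (\f.(\g.(\h.((f h) (g h)))))) (\b.(\c.b)))
Step 3: ((\h.((((\f.(\g.(\h.(f (g h))))) v) h) (\f.(\g.(\h.((f h) (g h))))))) (\b.(\c.b)))
Step 4: ((((\f.(\g.(\h.(f (g h))))) v) (\b.(\c.b))) (\f.(\g.(\h.((f h) (g h))))))
Step 5: (((\g.(\h.(v (g h)))) (\b.(\c.b))) (\f.(\g.(\h.((f h) (g h))))))
Step 6: ((\h.(v ((\b.(\c.b)) h))) (\f.(\g.(\h.((f h) (g h))))))
Step 7: (v ((\b.(\c.b)) (\f.(\g.(\h.((f h) (g h)))))))
Step 8: (v (\c.(\f.(\g.(\h.((f h) (g h)))))))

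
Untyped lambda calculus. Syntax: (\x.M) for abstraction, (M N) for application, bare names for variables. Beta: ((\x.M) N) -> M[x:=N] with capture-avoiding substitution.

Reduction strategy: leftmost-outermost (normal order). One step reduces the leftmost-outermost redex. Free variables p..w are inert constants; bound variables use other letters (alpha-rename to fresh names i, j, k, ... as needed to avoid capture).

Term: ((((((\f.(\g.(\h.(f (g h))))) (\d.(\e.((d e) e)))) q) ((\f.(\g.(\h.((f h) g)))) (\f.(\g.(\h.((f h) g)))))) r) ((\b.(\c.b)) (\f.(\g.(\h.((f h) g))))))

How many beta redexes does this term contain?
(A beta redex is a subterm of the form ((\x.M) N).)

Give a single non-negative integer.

Term: ((((((\f.(\g.(\h.(f (g h))))) (\d.(\e.((d e) e)))) q) ((\f.(\g.(\h.((f h) g)))) (\f.(\g.(\h.((f h) g)))))) r) ((\b.(\c.b)) (\f.(\g.(\h.((f h) g))))))
  Redex: ((\f.(\g.(\h.(f (g h))))) (\d.(\e.((d e) e))))
  Redex: ((\f.(\g.(\h.((f h) g)))) (\f.(\g.(\h.((f h) g)))))
  Redex: ((\b.(\c.b)) (\f.(\g.(\h.((f h) g)))))
Total redexes: 3

Answer: 3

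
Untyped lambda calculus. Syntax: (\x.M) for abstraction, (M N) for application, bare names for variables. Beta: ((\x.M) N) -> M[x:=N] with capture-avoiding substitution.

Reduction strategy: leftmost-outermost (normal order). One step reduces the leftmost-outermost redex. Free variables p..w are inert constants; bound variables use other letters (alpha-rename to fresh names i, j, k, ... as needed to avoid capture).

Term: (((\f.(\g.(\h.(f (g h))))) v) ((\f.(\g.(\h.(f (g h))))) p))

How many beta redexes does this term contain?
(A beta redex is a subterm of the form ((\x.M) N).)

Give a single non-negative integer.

Answer: 2

Derivation:
Term: (((\f.(\g.(\h.(f (g h))))) v) ((\f.(\g.(\h.(f (g h))))) p))
  Redex: ((\f.(\g.(\h.(f (g h))))) v)
  Redex: ((\f.(\g.(\h.(f (g h))))) p)
Total redexes: 2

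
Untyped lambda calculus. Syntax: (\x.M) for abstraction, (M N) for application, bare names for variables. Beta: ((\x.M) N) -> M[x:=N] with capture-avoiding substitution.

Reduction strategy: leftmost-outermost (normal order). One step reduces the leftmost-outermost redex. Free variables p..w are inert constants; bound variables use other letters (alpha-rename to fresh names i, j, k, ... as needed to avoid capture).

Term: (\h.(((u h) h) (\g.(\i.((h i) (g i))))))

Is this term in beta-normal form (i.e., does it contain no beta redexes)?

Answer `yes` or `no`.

Answer: yes

Derivation:
Term: (\h.(((u h) h) (\g.(\i.((h i) (g i))))))
No beta redexes found.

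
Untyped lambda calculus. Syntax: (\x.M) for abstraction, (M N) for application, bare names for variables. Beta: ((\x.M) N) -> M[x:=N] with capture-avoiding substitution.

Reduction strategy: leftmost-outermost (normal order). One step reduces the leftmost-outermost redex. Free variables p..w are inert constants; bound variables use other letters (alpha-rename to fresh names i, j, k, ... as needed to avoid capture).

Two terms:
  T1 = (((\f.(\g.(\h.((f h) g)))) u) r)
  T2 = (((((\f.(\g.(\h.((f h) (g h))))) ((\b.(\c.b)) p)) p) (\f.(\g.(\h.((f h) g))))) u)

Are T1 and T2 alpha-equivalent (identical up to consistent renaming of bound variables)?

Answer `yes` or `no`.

Answer: no

Derivation:
Term 1: (((\f.(\g.(\h.((f h) g)))) u) r)
Term 2: (((((\f.(\g.(\h.((f h) (g h))))) ((\b.(\c.b)) p)) p) (\f.(\g.(\h.((f h) g))))) u)
Alpha-equivalence: compare structure up to binder renaming.
Result: False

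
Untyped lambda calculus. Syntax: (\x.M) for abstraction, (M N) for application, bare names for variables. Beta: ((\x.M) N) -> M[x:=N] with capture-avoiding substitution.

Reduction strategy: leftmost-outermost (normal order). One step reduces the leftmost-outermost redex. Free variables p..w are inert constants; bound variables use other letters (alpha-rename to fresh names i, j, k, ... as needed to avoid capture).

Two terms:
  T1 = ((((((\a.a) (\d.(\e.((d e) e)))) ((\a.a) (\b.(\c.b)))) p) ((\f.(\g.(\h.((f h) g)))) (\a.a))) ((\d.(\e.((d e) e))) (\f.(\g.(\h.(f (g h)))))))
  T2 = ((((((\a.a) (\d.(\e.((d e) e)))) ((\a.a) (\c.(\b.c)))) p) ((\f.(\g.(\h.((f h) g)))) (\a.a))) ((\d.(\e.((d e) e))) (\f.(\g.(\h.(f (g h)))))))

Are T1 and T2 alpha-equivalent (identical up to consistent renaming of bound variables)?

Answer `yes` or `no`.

Answer: yes

Derivation:
Term 1: ((((((\a.a) (\d.(\e.((d e) e)))) ((\a.a) (\b.(\c.b)))) p) ((\f.(\g.(\h.((f h) g)))) (\a.a))) ((\d.(\e.((d e) e))) (\f.(\g.(\h.(f (g h)))))))
Term 2: ((((((\a.a) (\d.(\e.((d e) e)))) ((\a.a) (\c.(\b.c)))) p) ((\f.(\g.(\h.((f h) g)))) (\a.a))) ((\d.(\e.((d e) e))) (\f.(\g.(\h.(f (g h)))))))
Alpha-equivalence: compare structure up to binder renaming.
Result: True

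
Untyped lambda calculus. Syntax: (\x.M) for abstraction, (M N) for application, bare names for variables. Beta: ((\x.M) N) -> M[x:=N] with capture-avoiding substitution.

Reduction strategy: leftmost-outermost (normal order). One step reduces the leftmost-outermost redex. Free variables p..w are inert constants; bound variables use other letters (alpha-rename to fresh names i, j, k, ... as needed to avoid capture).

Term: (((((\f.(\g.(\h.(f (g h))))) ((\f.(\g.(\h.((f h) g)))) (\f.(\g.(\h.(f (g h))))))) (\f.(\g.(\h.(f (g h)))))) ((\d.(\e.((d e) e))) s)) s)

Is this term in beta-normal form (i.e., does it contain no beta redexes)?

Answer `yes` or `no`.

Answer: no

Derivation:
Term: (((((\f.(\g.(\h.(f (g h))))) ((\f.(\g.(\h.((f h) g)))) (\f.(\g.(\h.(f (g h))))))) (\f.(\g.(\h.(f (g h)))))) ((\d.(\e.((d e) e))) s)) s)
Found 3 beta redex(es).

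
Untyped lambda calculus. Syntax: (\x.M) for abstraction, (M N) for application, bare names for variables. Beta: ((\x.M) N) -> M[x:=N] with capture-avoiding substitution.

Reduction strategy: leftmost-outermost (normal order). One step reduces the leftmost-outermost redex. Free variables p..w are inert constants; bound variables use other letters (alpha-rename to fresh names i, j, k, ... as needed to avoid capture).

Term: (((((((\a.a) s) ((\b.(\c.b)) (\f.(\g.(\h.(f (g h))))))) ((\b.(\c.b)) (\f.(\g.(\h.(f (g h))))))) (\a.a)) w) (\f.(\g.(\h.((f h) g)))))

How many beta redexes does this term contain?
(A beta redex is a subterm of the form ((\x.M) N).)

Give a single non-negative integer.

Answer: 3

Derivation:
Term: (((((((\a.a) s) ((\b.(\c.b)) (\f.(\g.(\h.(f (g h))))))) ((\b.(\c.b)) (\f.(\g.(\h.(f (g h))))))) (\a.a)) w) (\f.(\g.(\h.((f h) g)))))
  Redex: ((\a.a) s)
  Redex: ((\b.(\c.b)) (\f.(\g.(\h.(f (g h))))))
  Redex: ((\b.(\c.b)) (\f.(\g.(\h.(f (g h))))))
Total redexes: 3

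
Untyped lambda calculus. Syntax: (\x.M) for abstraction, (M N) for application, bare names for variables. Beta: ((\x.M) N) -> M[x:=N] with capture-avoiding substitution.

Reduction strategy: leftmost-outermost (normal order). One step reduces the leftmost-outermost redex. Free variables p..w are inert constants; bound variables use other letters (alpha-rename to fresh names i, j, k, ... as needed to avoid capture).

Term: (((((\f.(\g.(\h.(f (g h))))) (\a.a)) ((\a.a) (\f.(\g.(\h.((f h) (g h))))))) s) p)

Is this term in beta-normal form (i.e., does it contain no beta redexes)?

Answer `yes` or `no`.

Answer: no

Derivation:
Term: (((((\f.(\g.(\h.(f (g h))))) (\a.a)) ((\a.a) (\f.(\g.(\h.((f h) (g h))))))) s) p)
Found 2 beta redex(es).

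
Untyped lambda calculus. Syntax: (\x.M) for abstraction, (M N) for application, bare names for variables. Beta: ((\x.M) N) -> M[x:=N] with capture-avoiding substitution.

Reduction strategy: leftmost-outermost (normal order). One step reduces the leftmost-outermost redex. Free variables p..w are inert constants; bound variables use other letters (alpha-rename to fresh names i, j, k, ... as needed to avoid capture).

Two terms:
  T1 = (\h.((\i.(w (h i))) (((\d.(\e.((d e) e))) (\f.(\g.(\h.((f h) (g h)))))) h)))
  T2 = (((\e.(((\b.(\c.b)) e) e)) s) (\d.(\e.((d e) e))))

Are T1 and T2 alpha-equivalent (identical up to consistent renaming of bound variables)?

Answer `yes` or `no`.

Term 1: (\h.((\i.(w (h i))) (((\d.(\e.((d e) e))) (\f.(\g.(\h.((f h) (g h)))))) h)))
Term 2: (((\e.(((\b.(\c.b)) e) e)) s) (\d.(\e.((d e) e))))
Alpha-equivalence: compare structure up to binder renaming.
Result: False

Answer: no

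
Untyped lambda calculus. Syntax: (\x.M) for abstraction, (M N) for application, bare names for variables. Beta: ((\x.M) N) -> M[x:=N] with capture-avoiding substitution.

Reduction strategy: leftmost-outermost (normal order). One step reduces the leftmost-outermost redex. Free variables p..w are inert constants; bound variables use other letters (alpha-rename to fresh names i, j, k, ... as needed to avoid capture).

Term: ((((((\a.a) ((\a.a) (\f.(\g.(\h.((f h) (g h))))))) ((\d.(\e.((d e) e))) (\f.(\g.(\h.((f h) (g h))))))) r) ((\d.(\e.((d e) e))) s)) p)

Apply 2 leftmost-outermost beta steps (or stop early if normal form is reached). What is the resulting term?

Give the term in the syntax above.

Step 0: ((((((\a.a) ((\a.a) (\f.(\g.(\h.((f h) (g h))))))) ((\d.(\e.((d e) e))) (\f.(\g.(\h.((f h) (g h))))))) r) ((\d.(\e.((d e) e))) s)) p)
Step 1: ((((((\a.a) (\f.(\g.(\h.((f h) (g h)))))) ((\d.(\e.((d e) e))) (\f.(\g.(\h.((f h) (g h))))))) r) ((\d.(\e.((d e) e))) s)) p)
Step 2: (((((\f.(\g.(\h.((f h) (g h))))) ((\d.(\e.((d e) e))) (\f.(\g.(\h.((f h) (g h))))))) r) ((\d.(\e.((d e) e))) s)) p)

Answer: (((((\f.(\g.(\h.((f h) (g h))))) ((\d.(\e.((d e) e))) (\f.(\g.(\h.((f h) (g h))))))) r) ((\d.(\e.((d e) e))) s)) p)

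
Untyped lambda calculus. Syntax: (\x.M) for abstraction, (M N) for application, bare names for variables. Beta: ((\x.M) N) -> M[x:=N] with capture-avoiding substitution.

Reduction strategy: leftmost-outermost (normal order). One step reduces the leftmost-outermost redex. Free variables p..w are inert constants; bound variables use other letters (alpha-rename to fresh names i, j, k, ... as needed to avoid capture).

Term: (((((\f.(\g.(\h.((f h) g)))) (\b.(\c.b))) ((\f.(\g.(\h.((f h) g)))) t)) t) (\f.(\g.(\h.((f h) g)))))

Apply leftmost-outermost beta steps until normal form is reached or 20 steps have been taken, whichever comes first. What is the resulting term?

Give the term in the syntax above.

Answer: (t (\f.(\g.(\h.((f h) g)))))

Derivation:
Step 0: (((((\f.(\g.(\h.((f h) g)))) (\b.(\c.b))) ((\f.(\g.(\h.((f h) g)))) t)) t) (\f.(\g.(\h.((f h) g)))))
Step 1: ((((\g.(\h.(((\b.(\c.b)) h) g))) ((\f.(\g.(\h.((f h) g)))) t)) t) (\f.(\g.(\h.((f h) g)))))
Step 2: (((\h.(((\b.(\c.b)) h) ((\f.(\g.(\h.((f h) g)))) t))) t) (\f.(\g.(\h.((f h) g)))))
Step 3: ((((\b.(\c.b)) t) ((\f.(\g.(\h.((f h) g)))) t)) (\f.(\g.(\h.((f h) g)))))
Step 4: (((\c.t) ((\f.(\g.(\h.((f h) g)))) t)) (\f.(\g.(\h.((f h) g)))))
Step 5: (t (\f.(\g.(\h.((f h) g)))))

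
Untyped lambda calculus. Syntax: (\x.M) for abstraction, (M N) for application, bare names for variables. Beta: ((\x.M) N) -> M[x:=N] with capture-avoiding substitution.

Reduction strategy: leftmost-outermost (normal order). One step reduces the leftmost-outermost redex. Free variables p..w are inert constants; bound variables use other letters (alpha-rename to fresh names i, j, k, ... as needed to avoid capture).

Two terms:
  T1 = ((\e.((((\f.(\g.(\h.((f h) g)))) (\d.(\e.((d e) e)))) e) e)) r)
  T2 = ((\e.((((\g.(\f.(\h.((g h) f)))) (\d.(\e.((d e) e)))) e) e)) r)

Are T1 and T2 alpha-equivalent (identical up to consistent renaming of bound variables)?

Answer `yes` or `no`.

Answer: yes

Derivation:
Term 1: ((\e.((((\f.(\g.(\h.((f h) g)))) (\d.(\e.((d e) e)))) e) e)) r)
Term 2: ((\e.((((\g.(\f.(\h.((g h) f)))) (\d.(\e.((d e) e)))) e) e)) r)
Alpha-equivalence: compare structure up to binder renaming.
Result: True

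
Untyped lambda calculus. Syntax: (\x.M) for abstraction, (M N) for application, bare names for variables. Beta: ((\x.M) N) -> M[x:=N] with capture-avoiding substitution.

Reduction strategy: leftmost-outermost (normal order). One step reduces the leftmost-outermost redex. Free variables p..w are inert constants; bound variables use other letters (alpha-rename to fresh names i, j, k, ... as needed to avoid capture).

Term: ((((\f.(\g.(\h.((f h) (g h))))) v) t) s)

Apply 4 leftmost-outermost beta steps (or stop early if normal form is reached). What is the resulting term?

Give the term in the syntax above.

Answer: ((v s) (t s))

Derivation:
Step 0: ((((\f.(\g.(\h.((f h) (g h))))) v) t) s)
Step 1: (((\g.(\h.((v h) (g h)))) t) s)
Step 2: ((\h.((v h) (t h))) s)
Step 3: ((v s) (t s))
Step 4: (normal form reached)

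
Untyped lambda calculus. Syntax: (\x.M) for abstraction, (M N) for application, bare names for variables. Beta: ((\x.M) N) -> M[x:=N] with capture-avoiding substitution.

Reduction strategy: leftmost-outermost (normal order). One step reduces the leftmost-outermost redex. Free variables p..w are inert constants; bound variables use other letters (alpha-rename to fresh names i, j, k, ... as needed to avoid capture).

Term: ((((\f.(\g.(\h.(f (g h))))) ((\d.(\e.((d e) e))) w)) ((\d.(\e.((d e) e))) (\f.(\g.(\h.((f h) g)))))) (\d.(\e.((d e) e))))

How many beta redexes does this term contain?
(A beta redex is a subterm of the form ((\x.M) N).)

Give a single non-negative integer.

Term: ((((\f.(\g.(\h.(f (g h))))) ((\d.(\e.((d e) e))) w)) ((\d.(\e.((d e) e))) (\f.(\g.(\h.((f h) g)))))) (\d.(\e.((d e) e))))
  Redex: ((\f.(\g.(\h.(f (g h))))) ((\d.(\e.((d e) e))) w))
  Redex: ((\d.(\e.((d e) e))) w)
  Redex: ((\d.(\e.((d e) e))) (\f.(\g.(\h.((f h) g)))))
Total redexes: 3

Answer: 3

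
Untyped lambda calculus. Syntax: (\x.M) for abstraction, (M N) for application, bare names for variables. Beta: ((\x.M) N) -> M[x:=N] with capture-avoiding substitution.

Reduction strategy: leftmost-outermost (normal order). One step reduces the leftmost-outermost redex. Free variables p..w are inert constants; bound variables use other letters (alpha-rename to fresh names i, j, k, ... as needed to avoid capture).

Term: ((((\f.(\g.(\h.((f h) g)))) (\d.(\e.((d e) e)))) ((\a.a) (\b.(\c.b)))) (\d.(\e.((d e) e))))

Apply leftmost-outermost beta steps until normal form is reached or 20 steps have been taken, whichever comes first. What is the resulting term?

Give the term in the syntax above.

Step 0: ((((\f.(\g.(\h.((f h) g)))) (\d.(\e.((d e) e)))) ((\a.a) (\b.(\c.b)))) (\d.(\e.((d e) e))))
Step 1: (((\g.(\h.(((\d.(\e.((d e) e))) h) g))) ((\a.a) (\b.(\c.b)))) (\d.(\e.((d e) e))))
Step 2: ((\h.(((\d.(\e.((d e) e))) h) ((\a.a) (\b.(\c.b))))) (\d.(\e.((d e) e))))
Step 3: (((\d.(\e.((d e) e))) (\d.(\e.((d e) e)))) ((\a.a) (\b.(\c.b))))
Step 4: ((\e.(((\d.(\e.((d e) e))) e) e)) ((\a.a) (\b.(\c.b))))
Step 5: (((\d.(\e.((d e) e))) ((\a.a) (\b.(\c.b)))) ((\a.a) (\b.(\c.b))))
Step 6: ((\e.((((\a.a) (\b.(\c.b))) e) e)) ((\a.a) (\b.(\c.b))))
Step 7: ((((\a.a) (\b.(\c.b))) ((\a.a) (\b.(\c.b)))) ((\a.a) (\b.(\c.b))))
Step 8: (((\b.(\c.b)) ((\a.a) (\b.(\c.b)))) ((\a.a) (\b.(\c.b))))
Step 9: ((\c.((\a.a) (\b.(\c.b)))) ((\a.a) (\b.(\c.b))))
Step 10: ((\a.a) (\b.(\c.b)))
Step 11: (\b.(\c.b))

Answer: (\b.(\c.b))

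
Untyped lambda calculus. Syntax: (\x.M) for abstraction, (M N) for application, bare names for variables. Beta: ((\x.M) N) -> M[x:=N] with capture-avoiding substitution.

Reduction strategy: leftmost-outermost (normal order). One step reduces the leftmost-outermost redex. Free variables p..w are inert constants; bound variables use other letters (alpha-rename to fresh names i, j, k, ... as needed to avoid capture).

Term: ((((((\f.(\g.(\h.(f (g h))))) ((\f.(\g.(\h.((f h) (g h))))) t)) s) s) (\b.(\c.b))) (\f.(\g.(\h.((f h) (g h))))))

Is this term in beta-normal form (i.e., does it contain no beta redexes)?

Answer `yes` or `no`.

Answer: no

Derivation:
Term: ((((((\f.(\g.(\h.(f (g h))))) ((\f.(\g.(\h.((f h) (g h))))) t)) s) s) (\b.(\c.b))) (\f.(\g.(\h.((f h) (g h))))))
Found 2 beta redex(es).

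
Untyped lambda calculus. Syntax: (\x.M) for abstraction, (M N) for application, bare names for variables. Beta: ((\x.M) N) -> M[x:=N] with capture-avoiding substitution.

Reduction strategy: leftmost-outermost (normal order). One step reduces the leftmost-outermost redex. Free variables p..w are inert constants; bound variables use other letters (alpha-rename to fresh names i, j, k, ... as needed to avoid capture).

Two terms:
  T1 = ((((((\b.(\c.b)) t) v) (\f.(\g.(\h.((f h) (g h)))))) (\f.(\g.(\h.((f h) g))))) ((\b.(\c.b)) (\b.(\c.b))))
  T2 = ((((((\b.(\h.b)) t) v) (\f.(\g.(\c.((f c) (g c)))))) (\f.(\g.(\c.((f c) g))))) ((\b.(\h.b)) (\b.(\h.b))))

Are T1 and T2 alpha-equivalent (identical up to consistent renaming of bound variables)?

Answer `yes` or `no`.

Answer: yes

Derivation:
Term 1: ((((((\b.(\c.b)) t) v) (\f.(\g.(\h.((f h) (g h)))))) (\f.(\g.(\h.((f h) g))))) ((\b.(\c.b)) (\b.(\c.b))))
Term 2: ((((((\b.(\h.b)) t) v) (\f.(\g.(\c.((f c) (g c)))))) (\f.(\g.(\c.((f c) g))))) ((\b.(\h.b)) (\b.(\h.b))))
Alpha-equivalence: compare structure up to binder renaming.
Result: True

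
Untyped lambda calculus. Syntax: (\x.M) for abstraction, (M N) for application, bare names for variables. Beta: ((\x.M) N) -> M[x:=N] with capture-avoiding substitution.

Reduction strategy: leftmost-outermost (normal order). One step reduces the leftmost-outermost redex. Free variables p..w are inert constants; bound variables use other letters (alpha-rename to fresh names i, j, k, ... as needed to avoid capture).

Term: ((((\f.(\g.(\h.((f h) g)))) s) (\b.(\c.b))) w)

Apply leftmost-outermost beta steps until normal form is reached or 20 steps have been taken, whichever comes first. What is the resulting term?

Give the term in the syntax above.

Step 0: ((((\f.(\g.(\h.((f h) g)))) s) (\b.(\c.b))) w)
Step 1: (((\g.(\h.((s h) g))) (\b.(\c.b))) w)
Step 2: ((\h.((s h) (\b.(\c.b)))) w)
Step 3: ((s w) (\b.(\c.b)))

Answer: ((s w) (\b.(\c.b)))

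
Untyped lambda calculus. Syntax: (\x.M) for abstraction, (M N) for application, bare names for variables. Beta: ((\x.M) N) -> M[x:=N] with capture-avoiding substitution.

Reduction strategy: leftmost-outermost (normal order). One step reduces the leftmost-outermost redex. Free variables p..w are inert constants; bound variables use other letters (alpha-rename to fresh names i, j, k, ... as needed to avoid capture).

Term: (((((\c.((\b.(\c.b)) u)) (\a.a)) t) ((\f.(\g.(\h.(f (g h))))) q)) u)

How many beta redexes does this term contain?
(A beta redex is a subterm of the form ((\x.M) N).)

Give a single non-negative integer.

Term: (((((\c.((\b.(\c.b)) u)) (\a.a)) t) ((\f.(\g.(\h.(f (g h))))) q)) u)
  Redex: ((\c.((\b.(\c.b)) u)) (\a.a))
  Redex: ((\b.(\c.b)) u)
  Redex: ((\f.(\g.(\h.(f (g h))))) q)
Total redexes: 3

Answer: 3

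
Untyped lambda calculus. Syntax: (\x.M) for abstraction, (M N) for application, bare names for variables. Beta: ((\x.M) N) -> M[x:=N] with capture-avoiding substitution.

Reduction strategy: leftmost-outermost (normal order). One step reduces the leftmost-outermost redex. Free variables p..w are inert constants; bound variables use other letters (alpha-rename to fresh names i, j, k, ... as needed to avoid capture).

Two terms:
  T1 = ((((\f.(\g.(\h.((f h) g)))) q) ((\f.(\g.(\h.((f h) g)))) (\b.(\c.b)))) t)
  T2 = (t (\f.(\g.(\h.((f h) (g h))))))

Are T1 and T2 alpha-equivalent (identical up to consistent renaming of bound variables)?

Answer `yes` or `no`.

Answer: no

Derivation:
Term 1: ((((\f.(\g.(\h.((f h) g)))) q) ((\f.(\g.(\h.((f h) g)))) (\b.(\c.b)))) t)
Term 2: (t (\f.(\g.(\h.((f h) (g h))))))
Alpha-equivalence: compare structure up to binder renaming.
Result: False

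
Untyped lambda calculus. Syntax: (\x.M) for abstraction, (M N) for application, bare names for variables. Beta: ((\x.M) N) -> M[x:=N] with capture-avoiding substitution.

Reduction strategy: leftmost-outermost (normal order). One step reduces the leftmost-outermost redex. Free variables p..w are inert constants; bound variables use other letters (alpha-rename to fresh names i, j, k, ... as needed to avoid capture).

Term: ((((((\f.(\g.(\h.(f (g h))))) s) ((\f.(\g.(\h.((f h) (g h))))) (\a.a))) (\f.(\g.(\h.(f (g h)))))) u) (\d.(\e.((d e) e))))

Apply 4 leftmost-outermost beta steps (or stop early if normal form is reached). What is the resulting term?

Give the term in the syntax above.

Answer: (((s ((\g.(\h.(((\a.a) h) (g h)))) (\f.(\g.(\h.(f (g h))))))) u) (\d.(\e.((d e) e))))

Derivation:
Step 0: ((((((\f.(\g.(\h.(f (g h))))) s) ((\f.(\g.(\h.((f h) (g h))))) (\a.a))) (\f.(\g.(\h.(f (g h)))))) u) (\d.(\e.((d e) e))))
Step 1: (((((\g.(\h.(s (g h)))) ((\f.(\g.(\h.((f h) (g h))))) (\a.a))) (\f.(\g.(\h.(f (g h)))))) u) (\d.(\e.((d e) e))))
Step 2: ((((\h.(s (((\f.(\g.(\h.((f h) (g h))))) (\a.a)) h))) (\f.(\g.(\h.(f (g h)))))) u) (\d.(\e.((d e) e))))
Step 3: (((s (((\f.(\g.(\h.((f h) (g h))))) (\a.a)) (\f.(\g.(\h.(f (g h))))))) u) (\d.(\e.((d e) e))))
Step 4: (((s ((\g.(\h.(((\a.a) h) (g h)))) (\f.(\g.(\h.(f (g h))))))) u) (\d.(\e.((d e) e))))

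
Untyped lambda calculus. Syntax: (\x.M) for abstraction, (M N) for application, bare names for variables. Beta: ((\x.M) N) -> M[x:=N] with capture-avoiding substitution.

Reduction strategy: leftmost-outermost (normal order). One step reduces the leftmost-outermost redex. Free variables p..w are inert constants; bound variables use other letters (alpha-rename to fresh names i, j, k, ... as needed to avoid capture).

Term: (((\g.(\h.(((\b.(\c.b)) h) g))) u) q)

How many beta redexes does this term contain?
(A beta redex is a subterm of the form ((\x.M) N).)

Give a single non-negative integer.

Term: (((\g.(\h.(((\b.(\c.b)) h) g))) u) q)
  Redex: ((\g.(\h.(((\b.(\c.b)) h) g))) u)
  Redex: ((\b.(\c.b)) h)
Total redexes: 2

Answer: 2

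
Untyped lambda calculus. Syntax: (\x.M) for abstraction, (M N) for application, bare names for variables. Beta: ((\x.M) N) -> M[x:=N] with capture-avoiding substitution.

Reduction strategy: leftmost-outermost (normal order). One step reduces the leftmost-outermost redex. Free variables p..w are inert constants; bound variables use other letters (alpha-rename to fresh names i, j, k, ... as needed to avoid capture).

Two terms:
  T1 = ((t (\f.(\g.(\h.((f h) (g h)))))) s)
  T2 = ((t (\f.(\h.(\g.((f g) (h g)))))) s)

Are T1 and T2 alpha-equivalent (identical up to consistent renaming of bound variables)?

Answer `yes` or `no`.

Answer: yes

Derivation:
Term 1: ((t (\f.(\g.(\h.((f h) (g h)))))) s)
Term 2: ((t (\f.(\h.(\g.((f g) (h g)))))) s)
Alpha-equivalence: compare structure up to binder renaming.
Result: True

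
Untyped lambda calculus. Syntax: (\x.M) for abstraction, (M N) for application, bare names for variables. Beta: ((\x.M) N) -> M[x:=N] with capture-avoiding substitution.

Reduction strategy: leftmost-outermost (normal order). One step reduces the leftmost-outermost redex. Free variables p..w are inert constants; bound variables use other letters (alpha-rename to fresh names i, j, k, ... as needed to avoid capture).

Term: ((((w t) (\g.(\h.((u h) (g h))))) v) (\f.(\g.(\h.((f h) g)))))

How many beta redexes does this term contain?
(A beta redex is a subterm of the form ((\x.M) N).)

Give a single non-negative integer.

Term: ((((w t) (\g.(\h.((u h) (g h))))) v) (\f.(\g.(\h.((f h) g)))))
  (no redexes)
Total redexes: 0

Answer: 0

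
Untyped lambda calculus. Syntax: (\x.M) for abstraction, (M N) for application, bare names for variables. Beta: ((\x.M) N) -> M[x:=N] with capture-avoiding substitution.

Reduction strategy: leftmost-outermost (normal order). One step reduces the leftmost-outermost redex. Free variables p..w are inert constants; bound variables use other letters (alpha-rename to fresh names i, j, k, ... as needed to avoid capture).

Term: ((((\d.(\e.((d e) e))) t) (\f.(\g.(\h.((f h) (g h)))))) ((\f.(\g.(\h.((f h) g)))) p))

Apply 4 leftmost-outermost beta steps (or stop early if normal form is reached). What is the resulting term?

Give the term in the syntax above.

Step 0: ((((\d.(\e.((d e) e))) t) (\f.(\g.(\h.((f h) (g h)))))) ((\f.(\g.(\h.((f h) g)))) p))
Step 1: (((\e.((t e) e)) (\f.(\g.(\h.((f h) (g h)))))) ((\f.(\g.(\h.((f h) g)))) p))
Step 2: (((t (\f.(\g.(\h.((f h) (g h)))))) (\f.(\g.(\h.((f h) (g h)))))) ((\f.(\g.(\h.((f h) g)))) p))
Step 3: (((t (\f.(\g.(\h.((f h) (g h)))))) (\f.(\g.(\h.((f h) (g h)))))) (\g.(\h.((p h) g))))
Step 4: (normal form reached)

Answer: (((t (\f.(\g.(\h.((f h) (g h)))))) (\f.(\g.(\h.((f h) (g h)))))) (\g.(\h.((p h) g))))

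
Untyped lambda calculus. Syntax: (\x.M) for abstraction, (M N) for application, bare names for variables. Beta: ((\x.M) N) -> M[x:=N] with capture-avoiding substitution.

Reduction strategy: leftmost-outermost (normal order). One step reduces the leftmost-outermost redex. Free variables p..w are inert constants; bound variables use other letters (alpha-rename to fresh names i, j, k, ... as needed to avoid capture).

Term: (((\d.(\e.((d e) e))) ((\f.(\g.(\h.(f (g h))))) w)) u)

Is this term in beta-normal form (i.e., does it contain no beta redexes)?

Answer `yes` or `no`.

Term: (((\d.(\e.((d e) e))) ((\f.(\g.(\h.(f (g h))))) w)) u)
Found 2 beta redex(es).

Answer: no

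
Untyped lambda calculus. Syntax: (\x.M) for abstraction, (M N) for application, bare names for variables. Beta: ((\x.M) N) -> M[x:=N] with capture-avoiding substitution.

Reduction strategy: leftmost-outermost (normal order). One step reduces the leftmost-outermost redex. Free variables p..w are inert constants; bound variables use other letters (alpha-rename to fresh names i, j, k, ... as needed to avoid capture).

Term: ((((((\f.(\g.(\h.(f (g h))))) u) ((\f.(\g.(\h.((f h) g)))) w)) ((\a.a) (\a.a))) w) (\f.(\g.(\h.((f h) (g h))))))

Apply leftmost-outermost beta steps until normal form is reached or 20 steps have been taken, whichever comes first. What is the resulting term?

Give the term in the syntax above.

Step 0: ((((((\f.(\g.(\h.(f (g h))))) u) ((\f.(\g.(\h.((f h) g)))) w)) ((\a.a) (\a.a))) w) (\f.(\g.(\h.((f h) (g h))))))
Step 1: (((((\g.(\h.(u (g h)))) ((\f.(\g.(\h.((f h) g)))) w)) ((\a.a) (\a.a))) w) (\f.(\g.(\h.((f h) (g h))))))
Step 2: ((((\h.(u (((\f.(\g.(\h.((f h) g)))) w) h))) ((\a.a) (\a.a))) w) (\f.(\g.(\h.((f h) (g h))))))
Step 3: (((u (((\f.(\g.(\h.((f h) g)))) w) ((\a.a) (\a.a)))) w) (\f.(\g.(\h.((f h) (g h))))))
Step 4: (((u ((\g.(\h.((w h) g))) ((\a.a) (\a.a)))) w) (\f.(\g.(\h.((f h) (g h))))))
Step 5: (((u (\h.((w h) ((\a.a) (\a.a))))) w) (\f.(\g.(\h.((f h) (g h))))))
Step 6: (((u (\h.((w h) (\a.a)))) w) (\f.(\g.(\h.((f h) (g h))))))

Answer: (((u (\h.((w h) (\a.a)))) w) (\f.(\g.(\h.((f h) (g h))))))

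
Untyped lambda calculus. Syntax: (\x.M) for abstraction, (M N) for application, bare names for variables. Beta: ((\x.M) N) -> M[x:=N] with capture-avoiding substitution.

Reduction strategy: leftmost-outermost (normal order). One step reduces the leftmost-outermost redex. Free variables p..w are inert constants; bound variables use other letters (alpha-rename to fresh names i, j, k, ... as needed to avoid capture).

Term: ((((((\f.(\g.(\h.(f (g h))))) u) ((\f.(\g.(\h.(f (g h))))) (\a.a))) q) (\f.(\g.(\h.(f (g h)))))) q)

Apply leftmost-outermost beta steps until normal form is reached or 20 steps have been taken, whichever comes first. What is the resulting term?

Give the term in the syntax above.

Answer: (((u (\h.(q h))) (\f.(\g.(\h.(f (g h)))))) q)

Derivation:
Step 0: ((((((\f.(\g.(\h.(f (g h))))) u) ((\f.(\g.(\h.(f (g h))))) (\a.a))) q) (\f.(\g.(\h.(f (g h)))))) q)
Step 1: (((((\g.(\h.(u (g h)))) ((\f.(\g.(\h.(f (g h))))) (\a.a))) q) (\f.(\g.(\h.(f (g h)))))) q)
Step 2: ((((\h.(u (((\f.(\g.(\h.(f (g h))))) (\a.a)) h))) q) (\f.(\g.(\h.(f (g h)))))) q)
Step 3: (((u (((\f.(\g.(\h.(f (g h))))) (\a.a)) q)) (\f.(\g.(\h.(f (g h)))))) q)
Step 4: (((u ((\g.(\h.((\a.a) (g h)))) q)) (\f.(\g.(\h.(f (g h)))))) q)
Step 5: (((u (\h.((\a.a) (q h)))) (\f.(\g.(\h.(f (g h)))))) q)
Step 6: (((u (\h.(q h))) (\f.(\g.(\h.(f (g h)))))) q)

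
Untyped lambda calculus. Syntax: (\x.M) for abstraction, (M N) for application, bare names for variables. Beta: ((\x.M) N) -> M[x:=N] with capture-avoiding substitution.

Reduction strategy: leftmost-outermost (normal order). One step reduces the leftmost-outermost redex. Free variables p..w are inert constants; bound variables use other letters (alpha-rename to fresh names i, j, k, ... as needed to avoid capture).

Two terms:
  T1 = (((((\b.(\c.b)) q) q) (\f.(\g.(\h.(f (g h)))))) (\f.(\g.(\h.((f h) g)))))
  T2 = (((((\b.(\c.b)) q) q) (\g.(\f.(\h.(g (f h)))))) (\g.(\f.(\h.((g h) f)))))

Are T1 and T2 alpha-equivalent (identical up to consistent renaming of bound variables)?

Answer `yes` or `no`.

Term 1: (((((\b.(\c.b)) q) q) (\f.(\g.(\h.(f (g h)))))) (\f.(\g.(\h.((f h) g)))))
Term 2: (((((\b.(\c.b)) q) q) (\g.(\f.(\h.(g (f h)))))) (\g.(\f.(\h.((g h) f)))))
Alpha-equivalence: compare structure up to binder renaming.
Result: True

Answer: yes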